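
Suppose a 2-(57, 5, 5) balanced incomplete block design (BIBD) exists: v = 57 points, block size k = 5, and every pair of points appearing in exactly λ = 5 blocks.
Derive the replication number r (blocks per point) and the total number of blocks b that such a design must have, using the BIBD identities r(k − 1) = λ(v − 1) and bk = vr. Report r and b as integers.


Any 2-(v, k, λ) BIBD satisfies two necessary conditions:
  (i)  Each point sits in r blocks, and counting incidences through any fixed point gives r(k − 1) = λ(v − 1), so r = λ(v − 1)/(k − 1).
  (ii) Total incidences bk = vr, so b = vr/k.
Step 1: r = λ(v − 1)/(k − 1) = 5·(57 − 1)/(5 − 1) = 5·56/4 = 280/4 = 70.
Step 2: b = vr/k = 57·70/5 = 3990/5 = 798.
Check integrality: r = 70 ∈ Z ✓, b = 798 ∈ Z ✓.
(These identities are necessary conditions: they determine r and b for any design with these parameters, but do not by themselves prove that one exists.)

r = 70, b = 798.


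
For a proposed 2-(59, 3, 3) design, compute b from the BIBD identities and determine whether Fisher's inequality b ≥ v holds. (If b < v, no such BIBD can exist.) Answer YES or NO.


b = λv(v − 1)/(k(k − 1)) = 3·59·58/(3·2) = 10266/6 = 1711.
Compare with v = 59: b ≥ v, so Fisher's inequality holds.

YES


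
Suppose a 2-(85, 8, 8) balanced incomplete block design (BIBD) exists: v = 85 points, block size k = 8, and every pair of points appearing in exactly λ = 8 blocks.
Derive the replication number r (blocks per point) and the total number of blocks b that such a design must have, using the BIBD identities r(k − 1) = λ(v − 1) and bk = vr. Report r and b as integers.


Any 2-(v, k, λ) BIBD satisfies two necessary conditions:
  (i)  Each point sits in r blocks, and counting incidences through any fixed point gives r(k − 1) = λ(v − 1), so r = λ(v − 1)/(k − 1).
  (ii) Total incidences bk = vr, so b = vr/k.
Step 1: r = λ(v − 1)/(k − 1) = 8·(85 − 1)/(8 − 1) = 8·84/7 = 672/7 = 96.
Step 2: b = vr/k = 85·96/8 = 8160/8 = 1020.
Check integrality: r = 96 ∈ Z ✓, b = 1020 ∈ Z ✓.
(These identities are necessary conditions: they determine r and b for any design with these parameters, but do not by themselves prove that one exists.)

r = 96, b = 1020.


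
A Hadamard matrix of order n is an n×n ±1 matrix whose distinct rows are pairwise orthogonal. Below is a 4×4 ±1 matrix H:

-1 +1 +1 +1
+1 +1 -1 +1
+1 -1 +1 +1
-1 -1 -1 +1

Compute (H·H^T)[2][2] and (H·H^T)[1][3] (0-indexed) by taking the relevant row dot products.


Row 1 of H: [1, 1, -1, 1].
Row 2 of H: [1, -1, 1, 1].
Row 3 of H: [-1, -1, -1, 1].
(H·H^T)[2][2] = Σ_j H[2][j]·H[2][j] = (1)² + (-1)² + (1)² + (1)² = 1 + 1 + 1 + 1 = 4.
(H·H^T)[1][3] = Σ_j H[1][j]·H[3][j] = (1)·(-1) + (1)·(-1) + (-1)·(-1) + (1)·(1) = -1 + -1 + 1 + 1 = 0.
So rows 1 and 3 are orthogonal; the diagonal entry equals n = 4.

(2,2) entry = 4; (1,3) entry = 0.


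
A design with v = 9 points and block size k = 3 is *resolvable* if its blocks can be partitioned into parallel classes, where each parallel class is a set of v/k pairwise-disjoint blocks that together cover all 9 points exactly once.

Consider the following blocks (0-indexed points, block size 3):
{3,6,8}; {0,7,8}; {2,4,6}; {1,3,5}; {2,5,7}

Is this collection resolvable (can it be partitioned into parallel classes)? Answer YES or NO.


v = 9, block size k = 3, number of blocks = 5.
For resolvability, blocks must partition into parallel classes of size v/k = 3.
Total blocks must therefore be a multiple of 3: 5 = 3·1 + 2 ⇒ not divisible ✗.
Resolvable? NO.

NO


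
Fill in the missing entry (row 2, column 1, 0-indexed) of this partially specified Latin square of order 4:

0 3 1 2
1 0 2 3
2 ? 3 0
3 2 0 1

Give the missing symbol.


Row 2 contains symbols [0, 2, 3] — missing [1].
Column 1 contains symbols [0, 2, 3] — missing [1].
The missing symbol must appear in both missing sets; intersection = [1].
Therefore the hidden value is 1.

Missing value = 1.


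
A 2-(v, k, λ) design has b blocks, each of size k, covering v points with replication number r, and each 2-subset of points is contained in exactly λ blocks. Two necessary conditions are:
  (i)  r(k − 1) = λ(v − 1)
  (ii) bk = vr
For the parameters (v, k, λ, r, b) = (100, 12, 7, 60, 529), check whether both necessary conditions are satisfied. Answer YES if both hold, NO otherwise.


Condition (i): r(k − 1) = 60·11 = 660; λ(v − 1) = 7·99 = 693. Match? NO.
Condition (ii): bk = 529·12 = 6348; vr = 100·60 = 6000. Match? NO.
Both conditions hold? NO.

NO


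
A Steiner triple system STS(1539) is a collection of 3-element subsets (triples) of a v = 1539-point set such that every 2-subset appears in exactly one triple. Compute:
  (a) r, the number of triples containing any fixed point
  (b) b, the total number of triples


An STS(v) is a 2-(v, 3, 1) BIBD: block size k = 3, λ = 1.
Replication: r(k − 1) = λ(v − 1) ⇒ r·2 = 1539 − 1 = 1538 ⇒ r = 769.
Block count: bk = vr ⇒ b·3 = 1539·769 = 1183491 ⇒ b = 394497.

r = 769, b = 394497.


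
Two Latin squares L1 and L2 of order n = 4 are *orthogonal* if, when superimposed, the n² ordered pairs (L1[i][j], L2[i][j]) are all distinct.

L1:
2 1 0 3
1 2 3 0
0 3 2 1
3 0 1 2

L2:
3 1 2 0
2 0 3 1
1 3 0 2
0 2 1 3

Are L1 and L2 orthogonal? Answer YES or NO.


Form the n² = 16 superimposed pairs (L1[i][j], L2[i][j]), row by row (rows and columns indexed from 0):
row 0: (2,3) (1,1) (0,2) (3,0)
row 1: (1,2) (2,0) (3,3) (0,1)
row 2: (0,1) (3,3) (2,0) (1,2)
row 3: (3,0) (0,2) (1,1) (2,3)
Orthogonality requires all 16 pairs distinct.
But the pair (0,1) repeats: cell (1,3) has L1 = 0, L2 = 1, and cell (2,0) has L1 = 0, L2 = 1.
A repeated pair means some other pair never occurs (only 8 distinct pairs out of 16), so the squares are not orthogonal.
Conclusion: NO.

NO


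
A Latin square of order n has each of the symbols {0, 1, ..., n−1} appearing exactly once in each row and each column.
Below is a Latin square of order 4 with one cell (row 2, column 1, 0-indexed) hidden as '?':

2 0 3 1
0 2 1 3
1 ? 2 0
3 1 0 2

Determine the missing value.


Row 2 contains symbols [0, 1, 2] — missing [3].
Column 1 contains symbols [0, 1, 2] — missing [3].
The missing symbol must appear in both missing sets; intersection = [3].
Therefore the hidden value is 3.

Missing value = 3.


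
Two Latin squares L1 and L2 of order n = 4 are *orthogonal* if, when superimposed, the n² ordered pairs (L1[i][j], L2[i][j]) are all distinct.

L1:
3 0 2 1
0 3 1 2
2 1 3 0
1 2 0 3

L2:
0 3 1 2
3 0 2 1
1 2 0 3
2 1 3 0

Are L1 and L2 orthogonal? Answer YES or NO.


Form the n² = 16 superimposed pairs (L1[i][j], L2[i][j]), row by row (rows and columns indexed from 0):
row 0: (3,0) (0,3) (2,1) (1,2)
row 1: (0,3) (3,0) (1,2) (2,1)
row 2: (2,1) (1,2) (3,0) (0,3)
row 3: (1,2) (2,1) (0,3) (3,0)
Orthogonality requires all 16 pairs distinct.
But the pair (0,3) repeats: cell (0,1) has L1 = 0, L2 = 3, and cell (1,0) has L1 = 0, L2 = 3.
A repeated pair means some other pair never occurs (only 4 distinct pairs out of 16), so the squares are not orthogonal.
Conclusion: NO.

NO


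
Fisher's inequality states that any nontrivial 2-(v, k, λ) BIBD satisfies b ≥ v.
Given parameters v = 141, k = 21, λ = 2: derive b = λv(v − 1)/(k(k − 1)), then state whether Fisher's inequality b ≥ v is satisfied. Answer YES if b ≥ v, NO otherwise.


b = λv(v − 1)/(k(k − 1)) = 2·141·140/(21·20) = 39480/420 = 94.
Compare with v = 141: b < v, so Fisher's inequality fails.

NO


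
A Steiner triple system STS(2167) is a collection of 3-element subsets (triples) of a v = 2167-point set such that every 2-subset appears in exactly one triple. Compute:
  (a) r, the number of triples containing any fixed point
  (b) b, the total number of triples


An STS(v) is a 2-(v, 3, 1) BIBD: block size k = 3, λ = 1.
Replication: r(k − 1) = λ(v − 1) ⇒ r·2 = 2167 − 1 = 2166 ⇒ r = 1083.
Block count: b = v(v − 1)/6 = 2167·2166/6 = 4693722/6 = 782287.
(Check via bk = vr: 782287·3 = 2346861 = 2167·1083 = 2346861 ✓.)

r = 1083, b = 782287.


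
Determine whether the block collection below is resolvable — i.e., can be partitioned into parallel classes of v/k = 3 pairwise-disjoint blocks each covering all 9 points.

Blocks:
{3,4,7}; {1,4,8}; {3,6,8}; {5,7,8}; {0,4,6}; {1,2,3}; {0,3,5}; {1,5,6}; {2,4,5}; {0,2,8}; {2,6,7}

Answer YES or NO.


v = 9, block size k = 3, number of blocks = 11.
For resolvability, blocks must partition into parallel classes of size v/k = 3.
Total blocks must therefore be a multiple of 3: 11 = 3·3 + 2 ⇒ not divisible ✗.
Resolvable? NO.

NO


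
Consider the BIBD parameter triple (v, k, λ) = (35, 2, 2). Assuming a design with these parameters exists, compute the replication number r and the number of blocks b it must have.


Any 2-(v, k, λ) BIBD satisfies two necessary conditions:
  (i)  Each point sits in r blocks, and counting incidences through any fixed point gives r(k − 1) = λ(v − 1), so r = λ(v − 1)/(k − 1).
  (ii) Total incidences bk = vr, so b = vr/k.
Step 1: r = λ(v − 1)/(k − 1) = 2·(35 − 1)/(2 − 1) = 2·34/1 = 68/1 = 68.
Step 2: b = vr/k = 35·68/2 = 2380/2 = 1190.
Check integrality: r = 68 ∈ Z ✓, b = 1190 ∈ Z ✓.
(These identities are necessary conditions: they determine r and b for any design with these parameters, but do not by themselves prove that one exists.)

r = 68, b = 1190.


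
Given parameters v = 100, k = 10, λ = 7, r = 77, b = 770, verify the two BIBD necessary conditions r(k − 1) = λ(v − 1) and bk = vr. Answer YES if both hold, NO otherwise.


Condition (i): r(k − 1) = 77·9 = 693; λ(v − 1) = 7·99 = 693. Match? YES.
Condition (ii): bk = 770·10 = 7700; vr = 100·77 = 7700. Match? YES.
Both conditions hold? YES.

YES


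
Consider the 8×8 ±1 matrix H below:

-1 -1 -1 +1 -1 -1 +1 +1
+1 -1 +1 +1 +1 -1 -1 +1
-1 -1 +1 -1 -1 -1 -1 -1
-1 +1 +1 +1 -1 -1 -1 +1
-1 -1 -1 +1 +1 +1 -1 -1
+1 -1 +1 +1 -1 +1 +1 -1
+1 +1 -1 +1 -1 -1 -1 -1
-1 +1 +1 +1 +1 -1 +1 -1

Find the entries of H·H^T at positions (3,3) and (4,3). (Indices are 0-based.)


Row 3 of H: [-1, 1, 1, 1, -1, -1, -1, 1].
Row 4 of H: [-1, -1, -1, 1, 1, 1, -1, -1].
(H·H^T)[3][3] = Σ_j H[3][j]·H[3][j] = (-1)² + (1)² + (1)² + (1)² + (-1)² + (-1)² + (-1)² + (1)² = 1 + 1 + 1 + 1 + 1 + 1 + 1 + 1 = 8.
(H·H^T)[4][3] = Σ_j H[4][j]·H[3][j] = (-1)·(-1) + (-1)·(1) + (-1)·(1) + (1)·(1) + (1)·(-1) + (1)·(-1) + (-1)·(-1) + (-1)·(1) = 1 + -1 + -1 + 1 + -1 + -1 + 1 + -1 = -2.
Rows 4 and 3 are not orthogonal (dot product = -2 ≠ 0), so H is not a Hadamard matrix.

(3,3) entry = 8; (4,3) entry = -2.


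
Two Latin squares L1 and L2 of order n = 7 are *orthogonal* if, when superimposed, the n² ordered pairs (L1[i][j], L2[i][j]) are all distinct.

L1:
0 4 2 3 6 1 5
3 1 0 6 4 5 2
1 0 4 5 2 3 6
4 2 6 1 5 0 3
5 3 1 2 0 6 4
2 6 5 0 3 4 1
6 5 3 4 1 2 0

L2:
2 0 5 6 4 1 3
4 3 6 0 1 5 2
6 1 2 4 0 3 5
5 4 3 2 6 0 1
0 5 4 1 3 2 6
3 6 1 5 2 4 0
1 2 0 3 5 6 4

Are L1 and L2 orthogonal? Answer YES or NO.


Form the n² = 49 superimposed pairs (L1[i][j], L2[i][j]), row by row (rows and columns indexed from 0):
row 0: (0,2) (4,0) (2,5) (3,6) (6,4) (1,1) (5,3)
row 1: (3,4) (1,3) (0,6) (6,0) (4,1) (5,5) (2,2)
row 2: (1,6) (0,1) (4,2) (5,4) (2,0) (3,3) (6,5)
row 3: (4,5) (2,4) (6,3) (1,2) (5,6) (0,0) (3,1)
row 4: (5,0) (3,5) (1,4) (2,1) (0,3) (6,2) (4,6)
row 5: (2,3) (6,6) (5,1) (0,5) (3,2) (4,4) (1,0)
row 6: (6,1) (5,2) (3,0) (4,3) (1,5) (2,6) (0,4)
Orthogonality requires all 49 pairs distinct.
Check by first coordinate: for each symbol s of L1, list the L2 entries in the n cells where L1 = s; they must all differ.
  L1 = 0: L2 entries (in reading order) 2, 6, 1, 0, 3, 5, 4 — all 7 distinct ✓
  L1 = 1: L2 entries (in reading order) 1, 3, 6, 2, 4, 0, 5 — all 7 distinct ✓
  L1 = 2: L2 entries (in reading order) 5, 2, 0, 4, 1, 3, 6 — all 7 distinct ✓
  L1 = 3: L2 entries (in reading order) 6, 4, 3, 1, 5, 2, 0 — all 7 distinct ✓
  L1 = 4: L2 entries (in reading order) 0, 1, 2, 5, 6, 4, 3 — all 7 distinct ✓
  L1 = 5: L2 entries (in reading order) 3, 5, 4, 6, 0, 1, 2 — all 7 distinct ✓
  L1 = 6: L2 entries (in reading order) 4, 0, 5, 3, 2, 6, 1 — all 7 distinct ✓
Every symbol of L1 meets every symbol of L2 exactly once, so all 49 pairs are distinct (49 of 49).
Conclusion: YES.

YES


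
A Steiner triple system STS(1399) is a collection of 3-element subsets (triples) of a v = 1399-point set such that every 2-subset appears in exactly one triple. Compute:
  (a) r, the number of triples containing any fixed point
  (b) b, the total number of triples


An STS(v) is a 2-(v, 3, 1) BIBD: block size k = 3, λ = 1.
Replication: r(k − 1) = λ(v − 1) ⇒ r·2 = 1399 − 1 = 1398 ⇒ r = 699.
Block count: bk = vr ⇒ b·3 = 1399·699 = 977901 ⇒ b = 325967.
(Check via b = v(v − 1)/6 = 1399·1398/6 = 1955802/6 = 325967.)

r = 699, b = 325967.


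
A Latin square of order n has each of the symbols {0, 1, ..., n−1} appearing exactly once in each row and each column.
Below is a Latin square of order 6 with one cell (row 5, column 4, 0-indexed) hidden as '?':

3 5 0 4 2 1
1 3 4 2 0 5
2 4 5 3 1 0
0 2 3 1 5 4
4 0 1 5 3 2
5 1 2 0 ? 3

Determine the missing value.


Row 5 contains symbols [0, 1, 2, 3, 5] — missing [4].
Column 4 contains symbols [0, 1, 2, 3, 5] — missing [4].
The missing symbol must appear in both missing sets; intersection = [4].
Therefore the hidden value is 4.

Missing value = 4.


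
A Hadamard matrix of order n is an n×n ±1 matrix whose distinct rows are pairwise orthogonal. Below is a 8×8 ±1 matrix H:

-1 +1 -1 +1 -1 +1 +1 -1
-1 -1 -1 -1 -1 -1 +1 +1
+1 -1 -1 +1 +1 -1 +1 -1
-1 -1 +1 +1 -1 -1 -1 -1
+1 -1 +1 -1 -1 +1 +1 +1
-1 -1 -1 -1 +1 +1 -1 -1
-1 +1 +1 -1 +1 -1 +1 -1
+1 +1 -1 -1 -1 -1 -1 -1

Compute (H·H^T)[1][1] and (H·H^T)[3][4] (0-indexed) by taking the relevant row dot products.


Row 1 of H: [-1, -1, -1, -1, -1, -1, 1, 1].
Row 3 of H: [-1, -1, 1, 1, -1, -1, -1, -1].
Row 4 of H: [1, -1, 1, -1, -1, 1, 1, 1].
(H·H^T)[1][1] = Σ_j H[1][j]·H[1][j] = (-1)² + (-1)² + (-1)² + (-1)² + (-1)² + (-1)² + (1)² + (1)² = 1 + 1 + 1 + 1 + 1 + 1 + 1 + 1 = 8.
(H·H^T)[3][4] = Σ_j H[3][j]·H[4][j] = (-1)·(1) + (-1)·(-1) + (1)·(1) + (1)·(-1) + (-1)·(-1) + (-1)·(1) + (-1)·(1) + (-1)·(1) = -1 + 1 + 1 + -1 + 1 + -1 + -1 + -1 = -2.
Rows 3 and 4 are not orthogonal (dot product = -2 ≠ 0), so H is not a Hadamard matrix.

(1,1) entry = 8; (3,4) entry = -2.


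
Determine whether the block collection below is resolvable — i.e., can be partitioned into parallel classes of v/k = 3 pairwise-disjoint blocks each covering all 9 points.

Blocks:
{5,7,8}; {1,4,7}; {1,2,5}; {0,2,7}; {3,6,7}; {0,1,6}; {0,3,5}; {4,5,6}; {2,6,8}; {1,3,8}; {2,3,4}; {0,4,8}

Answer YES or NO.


v = 9, block size k = 3, number of blocks = 12.
For resolvability, blocks must partition into parallel classes of size v/k = 3.
Total blocks must therefore be a multiple of 3: 12 = 3·4 + 0 ⇒ divisible ✓.
Greedy packing gives 4 candidate class(es). Each should be a full parallel class (size 3, covers all 9 points).
  Class 1 (3 blocks): {5,7,8}; {0,1,6}; {2,3,4}. Points covered: [0, 1, 2, 3, 4, 5, 6, 7, 8].
  Class 2 (3 blocks): {1,4,7}; {0,3,5}; {2,6,8}. Points covered: [0, 1, 2, 3, 4, 5, 6, 7, 8].
  Class 3 (3 blocks): {1,2,5}; {3,6,7}; {0,4,8}. Points covered: [0, 1, 2, 3, 4, 5, 6, 7, 8].
  Class 4 (3 blocks): {0,2,7}; {4,5,6}; {1,3,8}. Points covered: [0, 1, 2, 3, 4, 5, 6, 7, 8].
All classes full (size 3)? YES. All classes cover every point? YES.
Resolvable? YES.

YES


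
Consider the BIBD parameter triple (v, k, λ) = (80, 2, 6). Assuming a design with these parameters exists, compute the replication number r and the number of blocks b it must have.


Any 2-(v, k, λ) BIBD satisfies two necessary conditions:
  (i)  Each point sits in r blocks, and counting incidences through any fixed point gives r(k − 1) = λ(v − 1), so r = λ(v − 1)/(k − 1).
  (ii) Total incidences bk = vr, so b = vr/k.
Step 1: r = λ(v − 1)/(k − 1) = 6·(80 − 1)/(2 − 1) = 6·79/1 = 474/1 = 474.
Step 2: b = vr/k = 80·474/2 = 37920/2 = 18960.
Check integrality: r = 474 ∈ Z ✓, b = 18960 ∈ Z ✓.
(These identities are necessary conditions: they determine r and b for any design with these parameters, but do not by themselves prove that one exists.)

r = 474, b = 18960.


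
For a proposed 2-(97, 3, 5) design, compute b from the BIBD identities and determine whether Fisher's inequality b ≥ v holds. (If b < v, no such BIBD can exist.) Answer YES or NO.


b = λv(v − 1)/(k(k − 1)) = 5·97·96/(3·2) = 46560/6 = 7760.
Compare with v = 97: b ≥ v, so Fisher's inequality holds.

YES


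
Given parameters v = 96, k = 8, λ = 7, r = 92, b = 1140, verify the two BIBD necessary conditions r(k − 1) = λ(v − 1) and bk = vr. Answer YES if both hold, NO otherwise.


Condition (i): r(k − 1) = 92·7 = 644; λ(v − 1) = 7·95 = 665. Match? NO.
Condition (ii): bk = 1140·8 = 9120; vr = 96·92 = 8832. Match? NO.
Both conditions hold? NO.

NO


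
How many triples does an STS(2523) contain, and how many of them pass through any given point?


An STS(v) is a 2-(v, 3, 1) BIBD: block size k = 3, λ = 1.
Replication: r(k − 1) = λ(v − 1) ⇒ r·2 = 2523 − 1 = 2522 ⇒ r = 1261.
Block count: bk = vr ⇒ b·3 = 2523·1261 = 3181503 ⇒ b = 1060501.
(Check via b = v(v − 1)/6 = 2523·2522/6 = 6363006/6 = 1060501.)

r = 1261, b = 1060501.


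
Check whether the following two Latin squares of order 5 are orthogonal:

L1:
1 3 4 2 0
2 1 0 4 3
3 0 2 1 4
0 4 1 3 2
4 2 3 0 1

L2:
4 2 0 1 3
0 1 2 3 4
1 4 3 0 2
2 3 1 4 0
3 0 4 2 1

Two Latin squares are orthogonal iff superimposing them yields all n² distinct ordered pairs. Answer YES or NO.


Form the n² = 25 superimposed pairs (L1[i][j], L2[i][j]), row by row (rows and columns indexed from 0):
row 0: (1,4) (3,2) (4,0) (2,1) (0,3)
row 1: (2,0) (1,1) (0,2) (4,3) (3,4)
row 2: (3,1) (0,4) (2,3) (1,0) (4,2)
row 3: (0,2) (4,3) (1,1) (3,4) (2,0)
row 4: (4,3) (2,0) (3,4) (0,2) (1,1)
Orthogonality requires all 25 pairs distinct.
But the pair (0,2) repeats: cell (1,2) has L1 = 0, L2 = 2, and cell (3,0) has L1 = 0, L2 = 2.
A repeated pair means some other pair never occurs (only 15 distinct pairs out of 25), so the squares are not orthogonal.
Conclusion: NO.

NO


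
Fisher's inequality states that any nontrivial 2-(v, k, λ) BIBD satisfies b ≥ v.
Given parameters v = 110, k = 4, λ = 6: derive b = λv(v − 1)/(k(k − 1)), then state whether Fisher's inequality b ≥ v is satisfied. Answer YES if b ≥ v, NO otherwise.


r = λ(v − 1)/(k − 1) = 6·109/3 = 218.
b = vr/k = 110·218/4 = 5995.
Fisher's inequality: b ≥ v ⇔ 5995 ≥ 110? YES.

YES


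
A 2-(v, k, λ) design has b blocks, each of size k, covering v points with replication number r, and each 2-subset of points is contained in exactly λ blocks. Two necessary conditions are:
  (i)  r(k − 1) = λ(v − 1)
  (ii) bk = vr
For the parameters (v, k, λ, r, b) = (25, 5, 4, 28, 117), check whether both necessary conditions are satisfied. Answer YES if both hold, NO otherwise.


Condition (i): r(k − 1) = 28·4 = 112; λ(v − 1) = 4·24 = 96. Match? NO.
Condition (ii): bk = 117·5 = 585; vr = 25·28 = 700. Match? NO.
Both conditions hold? NO.

NO


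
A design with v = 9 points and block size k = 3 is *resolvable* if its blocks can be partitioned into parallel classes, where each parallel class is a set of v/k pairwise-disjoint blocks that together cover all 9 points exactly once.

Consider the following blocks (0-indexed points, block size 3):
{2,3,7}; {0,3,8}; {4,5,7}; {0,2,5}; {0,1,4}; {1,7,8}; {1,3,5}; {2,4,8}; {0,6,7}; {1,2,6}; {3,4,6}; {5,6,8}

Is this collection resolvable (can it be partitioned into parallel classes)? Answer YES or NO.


v = 9, block size k = 3, number of blocks = 12.
For resolvability, blocks must partition into parallel classes of size v/k = 3.
Total blocks must therefore be a multiple of 3: 12 = 3·4 + 0 ⇒ divisible ✓.
Greedy packing gives 4 candidate class(es). Each should be a full parallel class (size 3, covers all 9 points).
  Class 1 (3 blocks): {2,3,7}; {0,1,4}; {5,6,8}. Points covered: [0, 1, 2, 3, 4, 5, 6, 7, 8].
  Class 2 (3 blocks): {0,3,8}; {4,5,7}; {1,2,6}. Points covered: [0, 1, 2, 3, 4, 5, 6, 7, 8].
  Class 3 (3 blocks): {0,2,5}; {1,7,8}; {3,4,6}. Points covered: [0, 1, 2, 3, 4, 5, 6, 7, 8].
  Class 4 (3 blocks): {1,3,5}; {2,4,8}; {0,6,7}. Points covered: [0, 1, 2, 3, 4, 5, 6, 7, 8].
All classes full (size 3)? YES. All classes cover every point? YES.
Resolvable? YES.

YES


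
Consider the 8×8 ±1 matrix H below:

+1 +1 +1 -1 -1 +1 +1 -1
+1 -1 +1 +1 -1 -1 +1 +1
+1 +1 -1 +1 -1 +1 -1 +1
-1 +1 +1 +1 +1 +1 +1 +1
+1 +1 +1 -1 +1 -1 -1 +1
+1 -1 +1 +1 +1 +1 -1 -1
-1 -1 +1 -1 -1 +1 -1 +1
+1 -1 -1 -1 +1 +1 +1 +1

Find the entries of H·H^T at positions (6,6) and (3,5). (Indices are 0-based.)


Row 3 of H: [-1, 1, 1, 1, 1, 1, 1, 1].
Row 5 of H: [1, -1, 1, 1, 1, 1, -1, -1].
Row 6 of H: [-1, -1, 1, -1, -1, 1, -1, 1].
(H·H^T)[6][6] = Σ_j H[6][j]·H[6][j] = (-1)² + (-1)² + (1)² + (-1)² + (-1)² + (1)² + (-1)² + (1)² = 1 + 1 + 1 + 1 + 1 + 1 + 1 + 1 = 8.
(H·H^T)[3][5] = Σ_j H[3][j]·H[5][j] = (-1)·(1) + (1)·(-1) + (1)·(1) + (1)·(1) + (1)·(1) + (1)·(1) + (1)·(-1) + (1)·(-1) = -1 + -1 + 1 + 1 + 1 + 1 + -1 + -1 = 0.
So rows 3 and 5 are orthogonal; the diagonal entry equals n = 8.

(6,6) entry = 8; (3,5) entry = 0.


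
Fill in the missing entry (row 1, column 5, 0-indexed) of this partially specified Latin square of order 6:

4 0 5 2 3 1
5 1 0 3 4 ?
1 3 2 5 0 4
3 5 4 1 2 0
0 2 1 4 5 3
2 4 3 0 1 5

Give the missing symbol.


Row 1 contains symbols [0, 1, 3, 4, 5] — missing [2].
Column 5 contains symbols [0, 1, 3, 4, 5] — missing [2].
The missing symbol must appear in both missing sets; intersection = [2].
Therefore the hidden value is 2.

Missing value = 2.


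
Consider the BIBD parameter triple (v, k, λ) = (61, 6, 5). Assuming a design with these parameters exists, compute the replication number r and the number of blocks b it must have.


Any 2-(v, k, λ) BIBD satisfies two necessary conditions:
  (i)  Each point sits in r blocks, and counting incidences through any fixed point gives r(k − 1) = λ(v − 1), so r = λ(v − 1)/(k − 1).
  (ii) Total incidences bk = vr, so b = vr/k.
Step 1: r = λ(v − 1)/(k − 1) = 5·(61 − 1)/(6 − 1) = 5·60/5 = 300/5 = 60.
Step 2: b = vr/k = 61·60/6 = 3660/6 = 610.
Check integrality: r = 60 ∈ Z ✓, b = 610 ∈ Z ✓.
(These identities are necessary conditions: they determine r and b for any design with these parameters, but do not by themselves prove that one exists.)

r = 60, b = 610.


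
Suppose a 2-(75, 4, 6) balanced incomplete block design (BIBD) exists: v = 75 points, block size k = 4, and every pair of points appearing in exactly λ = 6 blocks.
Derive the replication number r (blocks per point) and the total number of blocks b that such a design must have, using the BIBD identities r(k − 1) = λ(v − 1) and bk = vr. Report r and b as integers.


Any 2-(v, k, λ) BIBD satisfies two necessary conditions:
  (i)  Each point sits in r blocks, and counting incidences through any fixed point gives r(k − 1) = λ(v − 1), so r = λ(v − 1)/(k − 1).
  (ii) Total incidences bk = vr, so b = vr/k.
Step 1: r = λ(v − 1)/(k − 1) = 6·(75 − 1)/(4 − 1) = 6·74/3 = 444/3 = 148.
Step 2: b = vr/k = 75·148/4 = 11100/4 = 2775.
Check integrality: r = 148 ∈ Z ✓, b = 2775 ∈ Z ✓.
(These identities are necessary conditions: they determine r and b for any design with these parameters, but do not by themselves prove that one exists.)

r = 148, b = 2775.


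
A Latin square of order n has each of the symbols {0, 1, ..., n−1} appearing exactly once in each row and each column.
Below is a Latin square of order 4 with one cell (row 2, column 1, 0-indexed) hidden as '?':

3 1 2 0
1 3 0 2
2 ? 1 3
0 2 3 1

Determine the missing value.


Row 2 contains symbols [1, 2, 3] — missing [0].
Column 1 contains symbols [1, 2, 3] — missing [0].
The missing symbol must appear in both missing sets; intersection = [0].
Therefore the hidden value is 0.

Missing value = 0.


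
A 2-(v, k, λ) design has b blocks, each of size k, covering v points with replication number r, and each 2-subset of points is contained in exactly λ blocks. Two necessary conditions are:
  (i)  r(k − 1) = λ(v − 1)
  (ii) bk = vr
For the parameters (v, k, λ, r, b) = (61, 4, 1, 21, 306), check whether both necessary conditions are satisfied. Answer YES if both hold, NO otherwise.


Condition (i): r(k − 1) = 21·3 = 63; λ(v − 1) = 1·60 = 60. Match? NO.
Condition (ii): bk = 306·4 = 1224; vr = 61·21 = 1281. Match? NO.
Both conditions hold? NO.

NO


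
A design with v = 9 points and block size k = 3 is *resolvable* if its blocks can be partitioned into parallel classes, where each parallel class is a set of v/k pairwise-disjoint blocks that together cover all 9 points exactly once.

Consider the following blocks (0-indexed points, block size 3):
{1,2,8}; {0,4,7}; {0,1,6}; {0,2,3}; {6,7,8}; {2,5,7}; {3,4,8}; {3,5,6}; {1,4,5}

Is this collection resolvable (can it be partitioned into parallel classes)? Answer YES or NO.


v = 9, block size k = 3, number of blocks = 9.
For resolvability, blocks must partition into parallel classes of size v/k = 3.
Total blocks must therefore be a multiple of 3: 9 = 3·3 + 0 ⇒ divisible ✓.
Greedy packing gives 3 candidate class(es). Each should be a full parallel class (size 3, covers all 9 points).
  Class 1 (3 blocks): {1,2,8}; {0,4,7}; {3,5,6}. Points covered: [0, 1, 2, 3, 4, 5, 6, 7, 8].
  Class 2 (3 blocks): {0,1,6}; {2,5,7}; {3,4,8}. Points covered: [0, 1, 2, 3, 4, 5, 6, 7, 8].
  Class 3 (3 blocks): {0,2,3}; {6,7,8}; {1,4,5}. Points covered: [0, 1, 2, 3, 4, 5, 6, 7, 8].
All classes full (size 3)? YES. All classes cover every point? YES.
Resolvable? YES.

YES


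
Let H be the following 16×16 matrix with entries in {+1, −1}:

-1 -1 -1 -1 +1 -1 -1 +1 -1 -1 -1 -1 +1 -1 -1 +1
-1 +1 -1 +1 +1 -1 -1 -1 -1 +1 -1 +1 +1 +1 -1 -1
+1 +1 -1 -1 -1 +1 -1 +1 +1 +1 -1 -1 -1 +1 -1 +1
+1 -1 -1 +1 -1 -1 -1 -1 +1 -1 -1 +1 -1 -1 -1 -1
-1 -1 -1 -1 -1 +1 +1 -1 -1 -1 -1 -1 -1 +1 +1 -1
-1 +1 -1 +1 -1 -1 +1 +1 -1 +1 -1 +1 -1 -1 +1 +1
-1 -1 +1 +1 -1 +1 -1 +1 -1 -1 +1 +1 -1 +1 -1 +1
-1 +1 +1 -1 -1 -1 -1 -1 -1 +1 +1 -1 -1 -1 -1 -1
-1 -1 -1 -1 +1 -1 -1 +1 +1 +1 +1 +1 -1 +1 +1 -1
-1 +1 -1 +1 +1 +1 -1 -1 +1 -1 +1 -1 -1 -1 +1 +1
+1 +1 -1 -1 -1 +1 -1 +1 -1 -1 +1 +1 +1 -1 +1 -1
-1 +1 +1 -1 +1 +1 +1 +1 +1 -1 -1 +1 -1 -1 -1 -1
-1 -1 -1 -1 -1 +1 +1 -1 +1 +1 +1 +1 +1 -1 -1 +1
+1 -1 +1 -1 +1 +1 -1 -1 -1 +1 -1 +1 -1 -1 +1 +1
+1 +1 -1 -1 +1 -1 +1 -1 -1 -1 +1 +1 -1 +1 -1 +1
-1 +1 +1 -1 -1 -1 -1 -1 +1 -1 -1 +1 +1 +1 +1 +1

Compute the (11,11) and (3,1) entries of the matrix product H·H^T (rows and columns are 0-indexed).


Row 1 of H: [-1, 1, -1, 1, 1, -1, -1, -1, -1, 1, -1, 1, 1, 1, -1, -1].
Row 3 of H: [1, -1, -1, 1, -1, -1, -1, -1, 1, -1, -1, 1, -1, -1, -1, -1].
Row 11 of H: [-1, 1, 1, -1, 1, 1, 1, 1, 1, -1, -1, 1, -1, -1, -1, -1].
(H·H^T)[11][11] = Σ_j H[11][j]·H[11][j] = (-1)² + (1)² + (1)² + (-1)² + (1)² + (1)² + (1)² + (1)² + (1)² + (-1)² + (-1)² + (1)² + (-1)² + (-1)² + (-1)² + (-1)² = 1 + 1 + 1 + 1 + 1 + 1 + 1 + 1 + 1 + 1 + 1 + 1 + 1 + 1 + 1 + 1 = 16.
(H·H^T)[3][1] = Σ_j H[3][j]·H[1][j] = (1)·(-1) + (-1)·(1) + (-1)·(-1) + (1)·(1) + (-1)·(1) + (-1)·(-1) + (-1)·(-1) + (-1)·(-1) + (1)·(-1) + (-1)·(1) + (-1)·(-1) + (1)·(1) + (-1)·(1) + (-1)·(1) + (-1)·(-1) + (-1)·(-1) = -1 + -1 + 1 + 1 + -1 + 1 + 1 + 1 + -1 + -1 + 1 + 1 + -1 + -1 + 1 + 1 = 2.
Rows 3 and 1 are not orthogonal (dot product = 2 ≠ 0), so H is not a Hadamard matrix.

(11,11) entry = 16; (3,1) entry = 2.


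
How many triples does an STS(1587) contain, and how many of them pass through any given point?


An STS(v) is a 2-(v, 3, 1) BIBD: block size k = 3, λ = 1.
Replication: r(k − 1) = λ(v − 1) ⇒ r·2 = 1587 − 1 = 1586 ⇒ r = 793.
Block count: b = v(v − 1)/6 = 1587·1586/6 = 2516982/6 = 419497.
(Check via bk = vr: 419497·3 = 1258491 = 1587·793 = 1258491 ✓.)

r = 793, b = 419497.


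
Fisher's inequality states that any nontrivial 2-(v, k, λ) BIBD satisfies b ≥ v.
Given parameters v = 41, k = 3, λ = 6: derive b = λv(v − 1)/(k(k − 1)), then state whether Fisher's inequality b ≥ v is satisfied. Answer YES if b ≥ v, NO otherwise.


r = λ(v − 1)/(k − 1) = 6·40/2 = 120.
b = vr/k = 41·120/3 = 1640.
Fisher's inequality: b ≥ v ⇔ 1640 ≥ 41? YES.

YES


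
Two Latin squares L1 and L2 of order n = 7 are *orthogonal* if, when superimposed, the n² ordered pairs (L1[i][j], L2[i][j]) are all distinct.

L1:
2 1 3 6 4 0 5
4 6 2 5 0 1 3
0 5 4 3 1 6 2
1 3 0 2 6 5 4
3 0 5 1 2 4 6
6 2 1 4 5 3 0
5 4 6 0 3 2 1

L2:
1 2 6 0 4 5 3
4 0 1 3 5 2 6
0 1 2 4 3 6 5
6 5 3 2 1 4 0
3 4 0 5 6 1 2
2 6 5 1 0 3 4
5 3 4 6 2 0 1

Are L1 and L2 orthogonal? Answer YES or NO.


Form the n² = 49 superimposed pairs (L1[i][j], L2[i][j]), row by row (rows and columns indexed from 0):
row 0: (2,1) (1,2) (3,6) (6,0) (4,4) (0,5) (5,3)
row 1: (4,4) (6,0) (2,1) (5,3) (0,5) (1,2) (3,6)
row 2: (0,0) (5,1) (4,2) (3,4) (1,3) (6,6) (2,5)
row 3: (1,6) (3,5) (0,3) (2,2) (6,1) (5,4) (4,0)
row 4: (3,3) (0,4) (5,0) (1,5) (2,6) (4,1) (6,2)
row 5: (6,2) (2,6) (1,5) (4,1) (5,0) (3,3) (0,4)
row 6: (5,5) (4,3) (6,4) (0,6) (3,2) (2,0) (1,1)
Orthogonality requires all 49 pairs distinct.
But the pair (4,4) repeats: cell (0,4) has L1 = 4, L2 = 4, and cell (1,0) has L1 = 4, L2 = 4.
A repeated pair means some other pair never occurs (only 35 distinct pairs out of 49), so the squares are not orthogonal.
Conclusion: NO.

NO


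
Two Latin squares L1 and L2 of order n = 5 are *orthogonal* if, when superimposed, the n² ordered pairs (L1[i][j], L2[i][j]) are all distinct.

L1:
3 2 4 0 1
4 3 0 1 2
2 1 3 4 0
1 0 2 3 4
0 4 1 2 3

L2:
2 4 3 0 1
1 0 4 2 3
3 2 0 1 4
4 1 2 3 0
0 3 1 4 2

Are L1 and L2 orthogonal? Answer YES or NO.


Form the n² = 25 superimposed pairs (L1[i][j], L2[i][j]), row by row (rows and columns indexed from 0):
row 0: (3,2) (2,4) (4,3) (0,0) (1,1)
row 1: (4,1) (3,0) (0,4) (1,2) (2,3)
row 2: (2,3) (1,2) (3,0) (4,1) (0,4)
row 3: (1,4) (0,1) (2,2) (3,3) (4,0)
row 4: (0,0) (4,3) (1,1) (2,4) (3,2)
Orthogonality requires all 25 pairs distinct.
But the pair (2,3) repeats: cell (1,4) has L1 = 2, L2 = 3, and cell (2,0) has L1 = 2, L2 = 3.
A repeated pair means some other pair never occurs (only 15 distinct pairs out of 25), so the squares are not orthogonal.
Conclusion: NO.

NO


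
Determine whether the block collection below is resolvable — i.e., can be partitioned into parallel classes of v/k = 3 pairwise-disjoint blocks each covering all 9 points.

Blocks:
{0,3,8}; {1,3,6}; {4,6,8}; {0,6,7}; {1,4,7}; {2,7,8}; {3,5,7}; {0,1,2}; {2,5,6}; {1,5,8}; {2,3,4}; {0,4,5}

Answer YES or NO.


v = 9, block size k = 3, number of blocks = 12.
For resolvability, blocks must partition into parallel classes of size v/k = 3.
Total blocks must therefore be a multiple of 3: 12 = 3·4 + 0 ⇒ divisible ✓.
Greedy packing gives 4 candidate class(es). Each should be a full parallel class (size 3, covers all 9 points).
  Class 1 (3 blocks): {0,3,8}; {1,4,7}; {2,5,6}. Points covered: [0, 1, 2, 3, 4, 5, 6, 7, 8].
  Class 2 (3 blocks): {1,3,6}; {2,7,8}; {0,4,5}. Points covered: [0, 1, 2, 3, 4, 5, 6, 7, 8].
  Class 3 (3 blocks): {4,6,8}; {3,5,7}; {0,1,2}. Points covered: [0, 1, 2, 3, 4, 5, 6, 7, 8].
  Class 4 (3 blocks): {0,6,7}; {1,5,8}; {2,3,4}. Points covered: [0, 1, 2, 3, 4, 5, 6, 7, 8].
All classes full (size 3)? YES. All classes cover every point? YES.
Resolvable? YES.

YES


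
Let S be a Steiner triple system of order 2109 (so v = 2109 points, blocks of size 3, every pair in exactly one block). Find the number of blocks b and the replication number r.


An STS(v) is a 2-(v, 3, 1) BIBD: block size k = 3, λ = 1.
Replication: r(k − 1) = λ(v − 1) ⇒ r·2 = 2109 − 1 = 2108 ⇒ r = 1054.
Block count: bk = vr ⇒ b·3 = 2109·1054 = 2222886 ⇒ b = 740962.

r = 1054, b = 740962.


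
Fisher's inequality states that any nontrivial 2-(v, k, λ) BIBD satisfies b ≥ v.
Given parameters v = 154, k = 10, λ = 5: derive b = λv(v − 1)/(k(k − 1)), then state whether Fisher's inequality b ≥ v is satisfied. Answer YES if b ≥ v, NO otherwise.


r = λ(v − 1)/(k − 1) = 5·153/9 = 85.
b = vr/k = 154·85/10 = 1309.
Fisher's inequality: b ≥ v ⇔ 1309 ≥ 154? YES.

YES


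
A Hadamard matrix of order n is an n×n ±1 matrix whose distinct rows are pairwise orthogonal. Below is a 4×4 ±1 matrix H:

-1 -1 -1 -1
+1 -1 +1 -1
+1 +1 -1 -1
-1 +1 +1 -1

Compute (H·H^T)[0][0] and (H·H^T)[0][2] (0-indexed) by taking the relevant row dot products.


Row 0 of H: [-1, -1, -1, -1].
Row 2 of H: [1, 1, -1, -1].
(H·H^T)[0][0] = Σ_j H[0][j]·H[0][j] = (-1)² + (-1)² + (-1)² + (-1)² = 1 + 1 + 1 + 1 = 4.
(H·H^T)[0][2] = Σ_j H[0][j]·H[2][j] = (-1)·(1) + (-1)·(1) + (-1)·(-1) + (-1)·(-1) = -1 + -1 + 1 + 1 = 0.
So rows 0 and 2 are orthogonal; the diagonal entry equals n = 4.

(0,0) entry = 4; (0,2) entry = 0.


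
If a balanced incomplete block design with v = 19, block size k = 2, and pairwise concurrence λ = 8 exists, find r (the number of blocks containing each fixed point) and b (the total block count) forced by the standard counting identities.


Any 2-(v, k, λ) BIBD satisfies two necessary conditions:
  (i)  Each point sits in r blocks, and counting incidences through any fixed point gives r(k − 1) = λ(v − 1), so r = λ(v − 1)/(k − 1).
  (ii) Total incidences bk = vr, so b = vr/k.
Step 1: r = λ(v − 1)/(k − 1) = 8·(19 − 1)/(2 − 1) = 8·18/1 = 144/1 = 144.
Step 2: b = vr/k = 19·144/2 = 2736/2 = 1368.
Check integrality: r = 144 ∈ Z ✓, b = 1368 ∈ Z ✓.
(These identities are necessary conditions: they determine r and b for any design with these parameters, but do not by themselves prove that one exists.)

r = 144, b = 1368.


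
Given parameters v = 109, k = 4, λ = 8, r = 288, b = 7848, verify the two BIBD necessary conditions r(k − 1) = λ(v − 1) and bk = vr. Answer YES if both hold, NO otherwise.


Condition (i): r(k − 1) = 288·3 = 864; λ(v − 1) = 8·108 = 864. Match? YES.
Condition (ii): bk = 7848·4 = 31392; vr = 109·288 = 31392. Match? YES.
Both conditions hold? YES.

YES


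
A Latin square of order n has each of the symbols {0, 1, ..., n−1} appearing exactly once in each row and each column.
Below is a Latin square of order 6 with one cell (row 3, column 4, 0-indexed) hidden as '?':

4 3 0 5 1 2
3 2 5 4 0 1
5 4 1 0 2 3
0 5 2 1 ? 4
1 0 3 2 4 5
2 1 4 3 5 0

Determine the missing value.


Row 3 contains symbols [0, 1, 2, 4, 5] — missing [3].
Column 4 contains symbols [0, 1, 2, 4, 5] — missing [3].
The missing symbol must appear in both missing sets; intersection = [3].
Therefore the hidden value is 3.

Missing value = 3.


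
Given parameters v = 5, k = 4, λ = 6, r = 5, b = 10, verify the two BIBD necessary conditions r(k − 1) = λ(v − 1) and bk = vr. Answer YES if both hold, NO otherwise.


Condition (i): r(k − 1) = 5·3 = 15; λ(v − 1) = 6·4 = 24. Match? NO.
Condition (ii): bk = 10·4 = 40; vr = 5·5 = 25. Match? NO.
Both conditions hold? NO.

NO


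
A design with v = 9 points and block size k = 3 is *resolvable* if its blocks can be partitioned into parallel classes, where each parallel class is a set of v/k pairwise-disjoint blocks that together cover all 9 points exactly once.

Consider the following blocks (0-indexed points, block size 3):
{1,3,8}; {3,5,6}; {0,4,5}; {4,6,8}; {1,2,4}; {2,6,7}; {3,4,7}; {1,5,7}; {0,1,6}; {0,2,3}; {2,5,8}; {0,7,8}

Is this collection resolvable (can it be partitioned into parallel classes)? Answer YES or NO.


v = 9, block size k = 3, number of blocks = 12.
For resolvability, blocks must partition into parallel classes of size v/k = 3.
Total blocks must therefore be a multiple of 3: 12 = 3·4 + 0 ⇒ divisible ✓.
Greedy packing gives 4 candidate class(es). Each should be a full parallel class (size 3, covers all 9 points).
  Class 1 (3 blocks): {1,3,8}; {0,4,5}; {2,6,7}. Points covered: [0, 1, 2, 3, 4, 5, 6, 7, 8].
  Class 2 (3 blocks): {3,5,6}; {1,2,4}; {0,7,8}. Points covered: [0, 1, 2, 3, 4, 5, 6, 7, 8].
  Class 3 (3 blocks): {4,6,8}; {1,5,7}; {0,2,3}. Points covered: [0, 1, 2, 3, 4, 5, 6, 7, 8].
  Class 4 (3 blocks): {3,4,7}; {0,1,6}; {2,5,8}. Points covered: [0, 1, 2, 3, 4, 5, 6, 7, 8].
All classes full (size 3)? YES. All classes cover every point? YES.
Resolvable? YES.

YES


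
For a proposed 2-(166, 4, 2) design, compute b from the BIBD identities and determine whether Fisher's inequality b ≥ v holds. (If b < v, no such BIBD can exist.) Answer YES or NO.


r = λ(v − 1)/(k − 1) = 2·165/3 = 110.
b = vr/k = 166·110/4 = 4565.
Fisher's inequality: b ≥ v ⇔ 4565 ≥ 166? YES.

YES


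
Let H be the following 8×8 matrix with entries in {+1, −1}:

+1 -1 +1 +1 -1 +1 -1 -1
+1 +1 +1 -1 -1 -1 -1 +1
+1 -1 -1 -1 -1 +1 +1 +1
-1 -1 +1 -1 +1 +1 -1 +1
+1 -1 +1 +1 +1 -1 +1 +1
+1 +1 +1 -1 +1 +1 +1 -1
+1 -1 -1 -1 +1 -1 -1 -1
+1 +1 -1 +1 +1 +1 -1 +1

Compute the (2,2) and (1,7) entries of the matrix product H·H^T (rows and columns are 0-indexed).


Row 1 of H: [1, 1, 1, -1, -1, -1, -1, 1].
Row 2 of H: [1, -1, -1, -1, -1, 1, 1, 1].
Row 7 of H: [1, 1, -1, 1, 1, 1, -1, 1].
(H·H^T)[2][2] = Σ_j H[2][j]·H[2][j] = (1)² + (-1)² + (-1)² + (-1)² + (-1)² + (1)² + (1)² + (1)² = 1 + 1 + 1 + 1 + 1 + 1 + 1 + 1 = 8.
(H·H^T)[1][7] = Σ_j H[1][j]·H[7][j] = (1)·(1) + (1)·(1) + (1)·(-1) + (-1)·(1) + (-1)·(1) + (-1)·(1) + (-1)·(-1) + (1)·(1) = 1 + 1 + -1 + -1 + -1 + -1 + 1 + 1 = 0.
So rows 1 and 7 are orthogonal; the diagonal entry equals n = 8.

(2,2) entry = 8; (1,7) entry = 0.


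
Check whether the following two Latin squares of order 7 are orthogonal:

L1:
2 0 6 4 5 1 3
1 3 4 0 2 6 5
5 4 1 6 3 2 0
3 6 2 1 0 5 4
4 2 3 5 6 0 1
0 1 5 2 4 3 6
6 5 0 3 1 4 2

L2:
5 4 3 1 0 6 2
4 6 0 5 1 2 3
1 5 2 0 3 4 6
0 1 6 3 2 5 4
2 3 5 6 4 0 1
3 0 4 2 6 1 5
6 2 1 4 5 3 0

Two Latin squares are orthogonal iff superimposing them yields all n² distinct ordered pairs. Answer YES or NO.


Form the n² = 49 superimposed pairs (L1[i][j], L2[i][j]), row by row (rows and columns indexed from 0):
row 0: (2,5) (0,4) (6,3) (4,1) (5,0) (1,6) (3,2)
row 1: (1,4) (3,6) (4,0) (0,5) (2,1) (6,2) (5,3)
row 2: (5,1) (4,5) (1,2) (6,0) (3,3) (2,4) (0,6)
row 3: (3,0) (6,1) (2,6) (1,3) (0,2) (5,5) (4,4)
row 4: (4,2) (2,3) (3,5) (5,6) (6,4) (0,0) (1,1)
row 5: (0,3) (1,0) (5,4) (2,2) (4,6) (3,1) (6,5)
row 6: (6,6) (5,2) (0,1) (3,4) (1,5) (4,3) (2,0)
Orthogonality requires all 49 pairs distinct.
Check by first coordinate: for each symbol s of L1, list the L2 entries in the n cells where L1 = s; they must all differ.
  L1 = 0: L2 entries (in reading order) 4, 5, 6, 2, 0, 3, 1 — all 7 distinct ✓
  L1 = 1: L2 entries (in reading order) 6, 4, 2, 3, 1, 0, 5 — all 7 distinct ✓
  L1 = 2: L2 entries (in reading order) 5, 1, 4, 6, 3, 2, 0 — all 7 distinct ✓
  L1 = 3: L2 entries (in reading order) 2, 6, 3, 0, 5, 1, 4 — all 7 distinct ✓
  L1 = 4: L2 entries (in reading order) 1, 0, 5, 4, 2, 6, 3 — all 7 distinct ✓
  L1 = 5: L2 entries (in reading order) 0, 3, 1, 5, 6, 4, 2 — all 7 distinct ✓
  L1 = 6: L2 entries (in reading order) 3, 2, 0, 1, 4, 5, 6 — all 7 distinct ✓
Every symbol of L1 meets every symbol of L2 exactly once, so all 49 pairs are distinct (49 of 49).
Conclusion: YES.

YES


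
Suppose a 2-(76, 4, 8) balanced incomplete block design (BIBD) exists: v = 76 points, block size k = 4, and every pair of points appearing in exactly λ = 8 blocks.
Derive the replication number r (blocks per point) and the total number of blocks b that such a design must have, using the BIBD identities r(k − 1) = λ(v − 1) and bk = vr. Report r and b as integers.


Any 2-(v, k, λ) BIBD satisfies two necessary conditions:
  (i)  Each point sits in r blocks, and counting incidences through any fixed point gives r(k − 1) = λ(v − 1), so r = λ(v − 1)/(k − 1).
  (ii) Total incidences bk = vr, so b = vr/k.
Step 1: r = λ(v − 1)/(k − 1) = 8·(76 − 1)/(4 − 1) = 8·75/3 = 600/3 = 200.
Step 2: b = vr/k = 76·200/4 = 15200/4 = 3800.
Check integrality: r = 200 ∈ Z ✓, b = 3800 ∈ Z ✓.
(These identities are necessary conditions: they determine r and b for any design with these parameters, but do not by themselves prove that one exists.)

r = 200, b = 3800.
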